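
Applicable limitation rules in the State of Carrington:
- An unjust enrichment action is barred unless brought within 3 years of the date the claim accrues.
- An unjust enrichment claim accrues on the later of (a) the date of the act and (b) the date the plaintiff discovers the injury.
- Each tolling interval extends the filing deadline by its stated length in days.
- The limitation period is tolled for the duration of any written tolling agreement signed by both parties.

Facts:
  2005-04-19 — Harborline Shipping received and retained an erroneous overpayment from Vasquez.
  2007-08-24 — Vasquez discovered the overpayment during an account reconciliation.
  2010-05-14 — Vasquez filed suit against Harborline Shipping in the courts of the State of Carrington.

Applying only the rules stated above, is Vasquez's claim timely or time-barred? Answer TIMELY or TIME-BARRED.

TIMELY

Because discovery on 2007-08-24 post-dates the 2005-04-19 act, accrual under the later-of rule falls on 2007-08-24.
The untolled deadline — 3 years after 2007-08-24 — is 2010-08-24.
Filing on 2010-05-14 beat the 2010-08-24 deadline — the action is timely.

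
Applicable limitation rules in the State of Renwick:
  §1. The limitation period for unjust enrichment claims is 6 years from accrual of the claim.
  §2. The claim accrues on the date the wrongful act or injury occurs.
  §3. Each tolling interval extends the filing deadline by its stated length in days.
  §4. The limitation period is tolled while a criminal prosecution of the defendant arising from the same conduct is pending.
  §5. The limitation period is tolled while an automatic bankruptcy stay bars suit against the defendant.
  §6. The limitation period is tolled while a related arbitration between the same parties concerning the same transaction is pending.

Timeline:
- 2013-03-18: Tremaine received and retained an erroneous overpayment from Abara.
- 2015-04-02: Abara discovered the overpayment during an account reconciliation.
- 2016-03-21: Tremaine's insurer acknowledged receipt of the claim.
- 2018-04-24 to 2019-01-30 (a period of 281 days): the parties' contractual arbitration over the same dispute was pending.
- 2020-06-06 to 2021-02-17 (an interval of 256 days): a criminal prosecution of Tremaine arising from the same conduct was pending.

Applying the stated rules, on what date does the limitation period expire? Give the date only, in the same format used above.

2019-12-24

Because the rule ties accrual to occurrence, the claim accrued on 2013-03-18, not on the 2015-04-02 discovery date.
6 years from 2013-03-18 is 2019-03-18.
The period was tolled for 281 days by the pending related arbitration (2018-04-24 to 2019-01-30), pushing the deadline to 2019-12-24.
By the time the pending criminal prosecution began on 2020-06-06, the limitation period had already expired on 2019-12-24; that interval cannot revive it.
None of the other events listed affects the running of the period under the stated rules.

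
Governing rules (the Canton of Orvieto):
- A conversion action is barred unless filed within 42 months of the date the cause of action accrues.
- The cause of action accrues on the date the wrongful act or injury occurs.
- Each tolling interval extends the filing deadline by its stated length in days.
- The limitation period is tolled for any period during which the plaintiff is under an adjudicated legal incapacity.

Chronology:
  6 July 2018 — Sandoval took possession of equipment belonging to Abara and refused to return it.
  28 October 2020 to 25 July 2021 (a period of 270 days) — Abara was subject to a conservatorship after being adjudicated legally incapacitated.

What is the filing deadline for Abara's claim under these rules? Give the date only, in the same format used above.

3 October 2022

The cause of action accrued on 6 July 2018, the date of the act.
Adding the 42 months base period to 6 July 2018 gives a deadline of 6 January 2022, before any tolling.
The plaintiff's legal incapacity from 28 October 2020 to 25 July 2021 tolled the period for 270 days, extending the deadline to 3 October 2022.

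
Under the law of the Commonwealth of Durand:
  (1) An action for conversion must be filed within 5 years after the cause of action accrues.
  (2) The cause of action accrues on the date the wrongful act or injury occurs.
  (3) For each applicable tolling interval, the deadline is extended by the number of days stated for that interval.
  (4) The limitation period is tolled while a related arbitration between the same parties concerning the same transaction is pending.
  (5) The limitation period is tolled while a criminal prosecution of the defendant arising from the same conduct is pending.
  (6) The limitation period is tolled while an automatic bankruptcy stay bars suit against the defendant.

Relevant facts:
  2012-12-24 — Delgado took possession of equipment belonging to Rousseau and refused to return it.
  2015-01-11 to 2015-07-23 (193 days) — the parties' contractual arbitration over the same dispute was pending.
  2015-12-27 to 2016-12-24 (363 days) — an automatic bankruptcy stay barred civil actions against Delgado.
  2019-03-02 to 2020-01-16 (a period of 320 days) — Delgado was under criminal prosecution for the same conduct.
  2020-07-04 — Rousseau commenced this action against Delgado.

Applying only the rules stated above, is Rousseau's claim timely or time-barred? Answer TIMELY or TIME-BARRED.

TIME-BARRED

The cause of action accrued on 2012-12-24, the date of the act.
5 years from 2012-12-24 is 2017-12-24.
Because the pending related arbitration ran from 2015-01-11 to 2015-07-23, the deadline is extended by 193 days to 2018-07-05.
The automatic bankruptcy stay from 2015-12-27 to 2016-12-24 tolled the period for 363 days, extending the deadline to 2019-07-03.
The pending criminal prosecution from 2019-03-02 to 2020-01-16 tolled the period for 320 days, extending the deadline to 2020-05-18.
Filing on 2020-07-04 missed the 2020-05-18 deadline — the action is time-barred.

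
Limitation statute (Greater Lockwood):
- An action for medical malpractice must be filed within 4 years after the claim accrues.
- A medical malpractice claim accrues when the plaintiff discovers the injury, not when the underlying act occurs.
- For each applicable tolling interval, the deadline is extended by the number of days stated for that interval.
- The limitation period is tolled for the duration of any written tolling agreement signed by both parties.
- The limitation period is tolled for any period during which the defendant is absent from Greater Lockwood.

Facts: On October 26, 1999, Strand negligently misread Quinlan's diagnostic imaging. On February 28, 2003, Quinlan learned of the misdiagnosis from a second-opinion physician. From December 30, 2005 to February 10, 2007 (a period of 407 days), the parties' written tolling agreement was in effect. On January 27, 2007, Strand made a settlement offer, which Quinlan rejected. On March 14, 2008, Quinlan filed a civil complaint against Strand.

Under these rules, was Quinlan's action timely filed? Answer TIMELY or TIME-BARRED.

Under the discovery rule, the claim accrued on February 28, 2003, when Quinlan discovered the injury — not on the October 26, 1999 date of the underlying act.
The untolled deadline — 4 years after February 28, 2003 — is February 28, 2007.
The period was tolled for 407 days by the written tolling agreement (December 30, 2005 to February 10, 2007), pushing the deadline to April 10, 2008.
None of the other events listed affects the running of the period under the stated rules.
The March 14, 2008 filing precedes the April 10, 2008 deadline; the claim is timely.

TIMELY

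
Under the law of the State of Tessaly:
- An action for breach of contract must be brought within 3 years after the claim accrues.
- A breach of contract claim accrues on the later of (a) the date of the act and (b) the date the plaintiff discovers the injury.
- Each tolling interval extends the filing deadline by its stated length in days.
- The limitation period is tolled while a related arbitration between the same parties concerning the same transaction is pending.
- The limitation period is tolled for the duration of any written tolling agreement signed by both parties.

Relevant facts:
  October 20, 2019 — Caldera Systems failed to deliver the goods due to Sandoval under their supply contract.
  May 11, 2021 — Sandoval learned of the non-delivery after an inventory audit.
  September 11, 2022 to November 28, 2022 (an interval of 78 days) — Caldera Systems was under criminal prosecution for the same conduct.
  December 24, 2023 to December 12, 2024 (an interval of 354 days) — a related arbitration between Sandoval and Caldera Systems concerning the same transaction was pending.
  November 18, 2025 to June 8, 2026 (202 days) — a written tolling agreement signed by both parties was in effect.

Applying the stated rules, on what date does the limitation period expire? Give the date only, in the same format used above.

Because discovery on May 11, 2021 post-dates the October 20, 2019 act, accrual under the later-of rule falls on May 11, 2021.
3 years from May 11, 2021 is May 11, 2024.
The pending related arbitration from December 24, 2023 to December 12, 2024 tolled the period for 354 days, extending the deadline to April 30, 2025.
The written tolling agreement starting November 18, 2025 came too late — the period had run on April 30, 2025 — and so does not extend the deadline.
The pending criminal prosecution from September 11, 2022 to November 28, 2022 does not toll the period, because no stated rule makes a criminal prosecution a tolling event.

April 30, 2025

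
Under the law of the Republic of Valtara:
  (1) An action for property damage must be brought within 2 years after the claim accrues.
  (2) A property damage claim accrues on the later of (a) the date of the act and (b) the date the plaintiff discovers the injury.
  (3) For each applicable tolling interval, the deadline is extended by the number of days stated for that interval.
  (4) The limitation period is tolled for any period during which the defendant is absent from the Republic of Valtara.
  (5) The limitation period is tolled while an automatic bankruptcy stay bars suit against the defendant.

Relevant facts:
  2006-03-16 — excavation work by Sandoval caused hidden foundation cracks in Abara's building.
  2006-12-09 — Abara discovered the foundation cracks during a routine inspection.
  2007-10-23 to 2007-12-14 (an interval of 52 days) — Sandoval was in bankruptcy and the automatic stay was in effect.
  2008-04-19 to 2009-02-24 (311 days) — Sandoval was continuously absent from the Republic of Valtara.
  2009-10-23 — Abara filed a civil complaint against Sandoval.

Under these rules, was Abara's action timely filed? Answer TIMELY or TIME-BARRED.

Taking the later of the act (2006-03-16) and discovery (2006-12-09), the claim accrued on 2006-12-09.
2 years from 2006-12-09 is 2008-12-09.
The automatic bankruptcy stay from 2007-10-23 to 2007-12-14 tolled the period for 52 days, extending the deadline to 2009-01-30.
The defendant's absence from the jurisdiction from 2008-04-19 to 2009-02-24 tolled the period for 311 days, extending the deadline to 2009-12-07.
The 2009-10-23 filing precedes the 2009-12-07 deadline; the claim is timely.

TIMELY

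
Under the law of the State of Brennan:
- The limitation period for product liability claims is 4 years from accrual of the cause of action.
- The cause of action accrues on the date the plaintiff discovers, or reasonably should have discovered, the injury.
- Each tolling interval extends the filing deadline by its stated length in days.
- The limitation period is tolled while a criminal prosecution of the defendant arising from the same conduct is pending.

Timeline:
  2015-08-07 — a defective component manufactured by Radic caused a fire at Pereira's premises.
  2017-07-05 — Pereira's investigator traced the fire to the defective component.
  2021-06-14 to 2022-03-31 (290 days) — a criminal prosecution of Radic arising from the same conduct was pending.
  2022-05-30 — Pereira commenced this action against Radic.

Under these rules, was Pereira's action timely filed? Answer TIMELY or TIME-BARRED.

Under the discovery rule, the claim accrued on 2017-07-05, when Pereira discovered the injury — not on the 2015-08-07 date of the underlying act.
4 years from 2017-07-05 is 2021-07-05.
The period was tolled for 290 days by the pending criminal prosecution (2021-06-14 to 2022-03-31), pushing the deadline to 2022-04-21.
Filing on 2022-05-30 missed the 2022-04-21 deadline — the action is time-barred.

TIME-BARRED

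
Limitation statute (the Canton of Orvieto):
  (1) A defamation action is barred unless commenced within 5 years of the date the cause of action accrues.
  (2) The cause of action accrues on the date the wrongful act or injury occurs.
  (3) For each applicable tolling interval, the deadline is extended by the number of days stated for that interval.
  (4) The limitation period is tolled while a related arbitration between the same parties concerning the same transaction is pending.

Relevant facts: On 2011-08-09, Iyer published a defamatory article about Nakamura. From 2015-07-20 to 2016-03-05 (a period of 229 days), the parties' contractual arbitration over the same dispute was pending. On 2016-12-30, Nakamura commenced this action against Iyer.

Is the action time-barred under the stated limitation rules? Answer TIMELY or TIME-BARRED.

The cause of action accrued on 2011-08-09, the date of the act.
Adding the 5 years base period to 2011-08-09 gives a deadline of 2016-08-09, before any tolling.
The pending related arbitration from 2015-07-20 to 2016-03-05 tolled the period for 229 days, extending the deadline to 2017-03-26.
Filing on 2016-12-30 beat the 2017-03-26 deadline — the action is timely.

TIMELY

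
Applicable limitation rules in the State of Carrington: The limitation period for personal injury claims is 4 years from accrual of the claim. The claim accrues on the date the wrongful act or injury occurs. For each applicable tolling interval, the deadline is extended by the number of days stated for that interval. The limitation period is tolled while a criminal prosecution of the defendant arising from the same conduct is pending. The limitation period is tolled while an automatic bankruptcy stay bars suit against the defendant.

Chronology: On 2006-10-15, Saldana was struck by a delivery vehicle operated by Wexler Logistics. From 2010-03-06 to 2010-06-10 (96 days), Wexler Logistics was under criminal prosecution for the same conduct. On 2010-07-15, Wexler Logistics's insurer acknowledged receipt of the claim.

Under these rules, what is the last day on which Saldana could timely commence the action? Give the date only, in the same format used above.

The claim accrued on 2006-10-15, the date of the act.
Adding the 4 years base period to 2006-10-15 gives a deadline of 2010-10-15, before any tolling.
Because the pending criminal prosecution ran from 2010-03-06 to 2010-06-10, the deadline is extended by 96 days to 2011-01-19.
None of the other events listed affects the running of the period under the stated rules.

2011-01-19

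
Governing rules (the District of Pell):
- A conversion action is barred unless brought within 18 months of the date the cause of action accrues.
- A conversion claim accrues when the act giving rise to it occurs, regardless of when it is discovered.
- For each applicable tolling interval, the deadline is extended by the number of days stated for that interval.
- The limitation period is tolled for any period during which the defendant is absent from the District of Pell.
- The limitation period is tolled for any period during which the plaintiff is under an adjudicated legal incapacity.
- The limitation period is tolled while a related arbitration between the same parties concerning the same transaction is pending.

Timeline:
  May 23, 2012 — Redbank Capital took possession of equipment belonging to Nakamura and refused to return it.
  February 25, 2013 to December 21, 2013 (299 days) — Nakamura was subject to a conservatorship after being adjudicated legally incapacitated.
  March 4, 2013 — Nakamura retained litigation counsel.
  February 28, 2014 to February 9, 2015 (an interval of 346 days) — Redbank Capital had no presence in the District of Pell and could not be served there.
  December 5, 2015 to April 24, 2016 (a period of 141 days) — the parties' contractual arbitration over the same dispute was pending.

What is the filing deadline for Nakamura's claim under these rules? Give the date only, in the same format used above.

The claim accrued on May 23, 2012, when the wrongful act occurred.
The untolled deadline — 18 months after May 23, 2012 — is November 23, 2013.
The period was tolled for 299 days by the plaintiff's legal incapacity (February 25, 2013 to December 21, 2013), pushing the deadline to September 18, 2014.
The period was tolled for 346 days by the defendant's absence from the jurisdiction (February 28, 2014 to February 9, 2015), pushing the deadline to August 30, 2015.
By the time the pending related arbitration began on December 5, 2015, the limitation period had already expired on August 30, 2015; that interval cannot revive it.
None of the other events listed affects the running of the period under the stated rules.

August 30, 2015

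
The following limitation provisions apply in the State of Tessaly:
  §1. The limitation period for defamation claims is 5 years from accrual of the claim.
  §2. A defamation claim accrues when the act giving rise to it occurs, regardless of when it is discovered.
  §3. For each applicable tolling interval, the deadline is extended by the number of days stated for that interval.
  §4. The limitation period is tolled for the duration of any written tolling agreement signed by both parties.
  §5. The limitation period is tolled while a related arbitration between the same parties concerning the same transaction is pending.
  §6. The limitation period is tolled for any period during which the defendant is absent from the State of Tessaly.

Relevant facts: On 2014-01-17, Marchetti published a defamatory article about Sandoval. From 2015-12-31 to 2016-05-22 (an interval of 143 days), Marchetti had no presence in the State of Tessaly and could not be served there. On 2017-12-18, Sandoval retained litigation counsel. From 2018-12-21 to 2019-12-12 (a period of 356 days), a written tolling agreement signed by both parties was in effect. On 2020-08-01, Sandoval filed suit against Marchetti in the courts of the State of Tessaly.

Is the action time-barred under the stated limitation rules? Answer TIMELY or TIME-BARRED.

TIME-BARRED

The claim accrued on 2014-01-17, the date of the act.
5 years from 2014-01-17 is 2019-01-17.
The defendant's absence from the jurisdiction from 2015-12-31 to 2016-05-22 tolled the period for 143 days, extending the deadline to 2019-06-09.
Because the written tolling agreement ran from 2018-12-21 to 2019-12-12, the deadline is extended by 356 days to 2020-05-30.
Nothing else in the chronology tolls or restarts the period.
The 2020-08-01 filing falls after the 2020-05-30 deadline; the claim is time-barred.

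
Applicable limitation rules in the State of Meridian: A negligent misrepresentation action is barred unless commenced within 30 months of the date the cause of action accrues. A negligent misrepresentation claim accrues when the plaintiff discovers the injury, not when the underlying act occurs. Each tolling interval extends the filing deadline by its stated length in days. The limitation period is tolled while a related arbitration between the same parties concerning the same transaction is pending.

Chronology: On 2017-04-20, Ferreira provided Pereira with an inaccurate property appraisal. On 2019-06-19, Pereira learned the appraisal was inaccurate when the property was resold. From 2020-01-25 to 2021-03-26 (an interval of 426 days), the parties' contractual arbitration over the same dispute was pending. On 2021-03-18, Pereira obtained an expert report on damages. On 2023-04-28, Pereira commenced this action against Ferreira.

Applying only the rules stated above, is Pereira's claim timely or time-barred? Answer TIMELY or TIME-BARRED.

TIME-BARRED

The claim did not accrue until Pereira discovered the injury on 2019-06-19; the 2017-04-20 act date does not start the clock under the stated rule.
30 months from 2019-06-19 is 2021-12-19.
Because the pending related arbitration ran from 2020-01-25 to 2021-03-26, the deadline is extended by 426 days to 2023-02-18.
None of the other events listed affects the running of the period under the stated rules.
Filing on 2023-04-28 missed the 2023-02-18 deadline — the action is time-barred.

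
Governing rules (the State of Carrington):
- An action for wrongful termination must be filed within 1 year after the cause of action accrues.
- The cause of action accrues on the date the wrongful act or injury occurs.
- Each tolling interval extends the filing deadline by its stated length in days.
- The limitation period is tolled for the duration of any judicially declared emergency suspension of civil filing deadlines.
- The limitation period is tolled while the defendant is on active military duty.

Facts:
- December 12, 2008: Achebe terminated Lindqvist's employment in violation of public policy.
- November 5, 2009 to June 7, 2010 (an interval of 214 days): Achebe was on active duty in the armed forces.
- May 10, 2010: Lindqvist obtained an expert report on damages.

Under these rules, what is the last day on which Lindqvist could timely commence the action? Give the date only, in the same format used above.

The claim accrued on December 12, 2008, when the wrongful act occurred.
The untolled deadline — 1 year after December 12, 2008 — is December 12, 2009.
The defendant's active military service from November 5, 2009 to June 7, 2010 tolled the period for 214 days, extending the deadline to July 14, 2010.
The other events in the timeline have no effect on the limitation period under the stated rules.

July 14, 2010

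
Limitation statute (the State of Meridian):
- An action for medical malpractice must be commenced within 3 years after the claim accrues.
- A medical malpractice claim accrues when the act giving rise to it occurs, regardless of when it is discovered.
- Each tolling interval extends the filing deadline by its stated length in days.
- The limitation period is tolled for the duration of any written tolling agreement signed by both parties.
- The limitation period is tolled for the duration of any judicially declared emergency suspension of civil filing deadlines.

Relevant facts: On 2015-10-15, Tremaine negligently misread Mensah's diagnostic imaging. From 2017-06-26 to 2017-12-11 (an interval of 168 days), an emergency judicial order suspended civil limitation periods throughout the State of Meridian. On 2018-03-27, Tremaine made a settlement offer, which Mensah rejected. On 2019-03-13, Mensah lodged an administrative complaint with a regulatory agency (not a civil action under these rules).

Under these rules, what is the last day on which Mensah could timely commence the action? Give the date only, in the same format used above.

The claim accrued on 2015-10-15, when the wrongful act occurred.
Adding the 3 years base period to 2015-10-15 gives a deadline of 2018-10-15, before any tolling.
The emergency suspension of filing deadlines from 2017-06-26 to 2017-12-11 tolled the period for 168 days, extending the deadline to 2019-04-01.
None of the other events listed affects the running of the period under the stated rules.

2019-04-01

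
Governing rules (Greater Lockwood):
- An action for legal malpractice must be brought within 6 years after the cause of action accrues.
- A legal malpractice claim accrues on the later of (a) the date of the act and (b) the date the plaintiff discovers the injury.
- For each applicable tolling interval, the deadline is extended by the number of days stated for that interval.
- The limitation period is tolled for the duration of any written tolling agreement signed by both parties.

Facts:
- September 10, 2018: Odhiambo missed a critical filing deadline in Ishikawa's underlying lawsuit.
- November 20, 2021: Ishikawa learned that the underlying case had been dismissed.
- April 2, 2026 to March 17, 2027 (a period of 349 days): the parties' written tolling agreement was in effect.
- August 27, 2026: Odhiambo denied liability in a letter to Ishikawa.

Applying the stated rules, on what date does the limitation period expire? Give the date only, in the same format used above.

Taking the later of the act (September 10, 2018) and discovery (November 20, 2021), the claim accrued on November 20, 2021.
6 years from November 20, 2021 is November 20, 2027.
The period was tolled for 349 days by the written tolling agreement (April 2, 2026 to March 17, 2027), pushing the deadline to November 3, 2028.
The other events in the timeline have no effect on the limitation period under the stated rules.

November 3, 2028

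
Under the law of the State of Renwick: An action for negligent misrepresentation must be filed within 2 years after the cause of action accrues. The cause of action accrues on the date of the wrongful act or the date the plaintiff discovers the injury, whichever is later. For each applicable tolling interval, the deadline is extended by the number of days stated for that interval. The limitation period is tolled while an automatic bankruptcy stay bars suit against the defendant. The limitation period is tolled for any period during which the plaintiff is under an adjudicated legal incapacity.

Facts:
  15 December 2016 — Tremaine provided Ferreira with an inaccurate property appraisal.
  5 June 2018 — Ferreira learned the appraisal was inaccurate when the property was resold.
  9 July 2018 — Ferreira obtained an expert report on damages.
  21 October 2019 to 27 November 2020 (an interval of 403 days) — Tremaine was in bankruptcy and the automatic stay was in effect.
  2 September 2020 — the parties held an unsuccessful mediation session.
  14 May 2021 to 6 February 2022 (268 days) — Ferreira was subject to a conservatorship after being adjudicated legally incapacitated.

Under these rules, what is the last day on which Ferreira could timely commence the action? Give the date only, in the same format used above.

Because discovery on 5 June 2018 post-dates the 15 December 2016 act, accrual under the later-of rule falls on 5 June 2018.
The untolled deadline — 2 years after 5 June 2018 — is 5 June 2020.
Because the automatic bankruptcy stay ran from 21 October 2019 to 27 November 2020, the deadline is extended by 403 days to 13 July 2021.
The plaintiff's legal incapacity from 14 May 2021 to 6 February 2022 tolled the period for 268 days, extending the deadline to 7 April 2022.
Nothing else in the chronology tolls or restarts the period.

7 April 2022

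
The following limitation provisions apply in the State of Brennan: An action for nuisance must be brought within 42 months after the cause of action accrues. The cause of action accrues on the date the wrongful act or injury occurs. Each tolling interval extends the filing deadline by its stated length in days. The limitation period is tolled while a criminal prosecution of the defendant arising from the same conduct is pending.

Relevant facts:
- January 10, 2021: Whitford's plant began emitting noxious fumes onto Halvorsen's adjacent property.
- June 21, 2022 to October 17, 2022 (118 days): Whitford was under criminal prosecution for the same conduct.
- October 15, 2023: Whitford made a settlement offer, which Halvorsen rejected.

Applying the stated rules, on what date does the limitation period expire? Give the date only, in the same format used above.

November 5, 2024

The cause of action accrued on January 10, 2021, the date of the act.
42 months from January 10, 2021 is July 10, 2024.
Because the pending criminal prosecution ran from June 21, 2022 to October 17, 2022, the deadline is extended by 118 days to November 5, 2024.
The other events in the timeline have no effect on the limitation period under the stated rules.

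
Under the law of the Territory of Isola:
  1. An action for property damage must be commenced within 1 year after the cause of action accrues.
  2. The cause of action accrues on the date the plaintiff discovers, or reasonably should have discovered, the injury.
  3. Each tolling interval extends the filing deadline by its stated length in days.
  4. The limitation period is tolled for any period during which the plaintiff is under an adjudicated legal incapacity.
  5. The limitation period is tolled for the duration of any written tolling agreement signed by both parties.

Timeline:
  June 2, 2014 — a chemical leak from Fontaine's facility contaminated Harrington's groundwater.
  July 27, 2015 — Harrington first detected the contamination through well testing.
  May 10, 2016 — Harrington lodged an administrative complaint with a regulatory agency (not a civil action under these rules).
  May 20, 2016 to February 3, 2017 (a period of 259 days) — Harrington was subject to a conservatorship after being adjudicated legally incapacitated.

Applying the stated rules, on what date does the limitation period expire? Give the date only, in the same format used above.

April 12, 2017

The claim did not accrue until Harrington discovered the injury on July 27, 2015; the June 2, 2014 act date does not start the clock under the stated rule.
The untolled deadline — 1 year after July 27, 2015 — is July 27, 2016.
The period was tolled for 259 days by the plaintiff's legal incapacity (May 20, 2016 to February 3, 2017), pushing the deadline to April 12, 2017.
Nothing else in the chronology tolls or restarts the period.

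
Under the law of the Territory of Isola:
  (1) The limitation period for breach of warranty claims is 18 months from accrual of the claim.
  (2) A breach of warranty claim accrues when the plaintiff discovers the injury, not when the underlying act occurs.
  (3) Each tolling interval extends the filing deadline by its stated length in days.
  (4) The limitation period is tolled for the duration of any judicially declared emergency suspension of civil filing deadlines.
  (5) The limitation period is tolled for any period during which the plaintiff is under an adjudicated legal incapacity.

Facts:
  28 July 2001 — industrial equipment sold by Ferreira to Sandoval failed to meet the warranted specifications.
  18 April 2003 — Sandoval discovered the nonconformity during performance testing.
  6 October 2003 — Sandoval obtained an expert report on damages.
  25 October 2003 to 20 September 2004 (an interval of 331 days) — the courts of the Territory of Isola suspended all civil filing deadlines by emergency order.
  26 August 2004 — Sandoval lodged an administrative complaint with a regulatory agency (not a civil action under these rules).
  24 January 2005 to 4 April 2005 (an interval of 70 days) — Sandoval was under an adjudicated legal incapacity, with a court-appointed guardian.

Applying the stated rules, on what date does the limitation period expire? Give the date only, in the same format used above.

The claim did not accrue until Sandoval discovered the injury on 18 April 2003; the 28 July 2001 act date does not start the clock under the stated rule.
The untolled deadline — 18 months after 18 April 2003 — is 18 October 2004.
Because the emergency suspension of filing deadlines ran from 25 October 2003 to 20 September 2004, the deadline is extended by 331 days to 14 September 2005.
Because the plaintiff's legal incapacity ran from 24 January 2005 to 4 April 2005, the deadline is extended by 70 days to 23 November 2005.
None of the other events listed affects the running of the period under the stated rules.

23 November 2005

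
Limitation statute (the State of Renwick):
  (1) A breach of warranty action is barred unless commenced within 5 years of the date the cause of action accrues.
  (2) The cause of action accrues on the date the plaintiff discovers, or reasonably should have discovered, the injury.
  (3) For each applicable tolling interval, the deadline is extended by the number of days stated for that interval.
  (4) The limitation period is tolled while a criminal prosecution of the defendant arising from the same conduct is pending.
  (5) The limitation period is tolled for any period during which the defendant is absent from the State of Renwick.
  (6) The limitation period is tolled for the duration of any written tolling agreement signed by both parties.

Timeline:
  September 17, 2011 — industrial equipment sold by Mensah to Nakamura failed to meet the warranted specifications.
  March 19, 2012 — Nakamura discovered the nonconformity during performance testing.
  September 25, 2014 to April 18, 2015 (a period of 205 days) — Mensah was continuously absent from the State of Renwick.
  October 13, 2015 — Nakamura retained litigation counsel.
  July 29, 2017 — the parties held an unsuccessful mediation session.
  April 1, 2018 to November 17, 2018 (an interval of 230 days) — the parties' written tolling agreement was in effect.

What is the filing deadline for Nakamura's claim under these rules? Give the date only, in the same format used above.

October 10, 2017

Under the discovery rule, the claim accrued on March 19, 2012, when Nakamura discovered the injury — not on the September 17, 2011 date of the underlying act.
The untolled deadline — 5 years after March 19, 2012 — is March 19, 2017.
The period was tolled for 205 days by the defendant's absence from the jurisdiction (September 25, 2014 to April 18, 2015), pushing the deadline to October 10, 2017.
The written tolling agreement starting April 1, 2018 came too late — the period had run on October 10, 2017 — and so does not extend the deadline.
The other events in the timeline have no effect on the limitation period under the stated rules.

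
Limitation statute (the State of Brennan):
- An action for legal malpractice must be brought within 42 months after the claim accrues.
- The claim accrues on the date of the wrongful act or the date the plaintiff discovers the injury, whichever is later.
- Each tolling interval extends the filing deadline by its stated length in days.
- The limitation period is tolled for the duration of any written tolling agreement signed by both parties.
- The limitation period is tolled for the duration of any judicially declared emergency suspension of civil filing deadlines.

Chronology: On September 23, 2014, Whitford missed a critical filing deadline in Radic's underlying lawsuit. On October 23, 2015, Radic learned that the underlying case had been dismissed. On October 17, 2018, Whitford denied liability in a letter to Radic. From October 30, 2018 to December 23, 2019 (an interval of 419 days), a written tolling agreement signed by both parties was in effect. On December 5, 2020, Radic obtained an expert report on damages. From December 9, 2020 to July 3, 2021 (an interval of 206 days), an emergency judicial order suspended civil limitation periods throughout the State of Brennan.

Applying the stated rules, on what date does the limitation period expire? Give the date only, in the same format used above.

June 15, 2020

Because discovery on October 23, 2015 post-dates the September 23, 2014 act, accrual under the later-of rule falls on October 23, 2015.
Adding the 42 months base period to October 23, 2015 gives a deadline of April 23, 2019, before any tolling.
Because the written tolling agreement ran from October 30, 2018 to December 23, 2019, the deadline is extended by 419 days to June 15, 2020.
The emergency suspension of filing deadlines starting December 9, 2020 came too late — the period had run on June 15, 2020 — and so does not extend the deadline.
Nothing else in the chronology tolls or restarts the period.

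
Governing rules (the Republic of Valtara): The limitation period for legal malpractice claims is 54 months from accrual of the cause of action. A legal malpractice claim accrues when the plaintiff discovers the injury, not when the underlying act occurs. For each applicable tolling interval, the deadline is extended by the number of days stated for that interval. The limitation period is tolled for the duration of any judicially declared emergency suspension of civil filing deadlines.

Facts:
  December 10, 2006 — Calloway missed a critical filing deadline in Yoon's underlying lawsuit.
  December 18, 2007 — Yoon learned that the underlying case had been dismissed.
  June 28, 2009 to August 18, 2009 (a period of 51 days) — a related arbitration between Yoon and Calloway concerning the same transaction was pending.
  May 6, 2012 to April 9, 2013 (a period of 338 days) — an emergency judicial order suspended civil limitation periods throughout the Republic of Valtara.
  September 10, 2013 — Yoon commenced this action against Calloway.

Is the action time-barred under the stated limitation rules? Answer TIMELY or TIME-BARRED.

The claim did not accrue until Yoon discovered the injury on December 18, 2007; the December 10, 2006 act date does not start the clock under the stated rule.
Adding the 54 months base period to December 18, 2007 gives a deadline of June 18, 2012, before any tolling.
The emergency suspension of filing deadlines from May 6, 2012 to April 9, 2013 tolled the period for 338 days, extending the deadline to May 22, 2013.
The pending related arbitration from June 28, 2009 to August 18, 2009 does not toll the period, because no stated rule makes a pending arbitration a tolling event.
Yoon filed on September 10, 2013, after the May 22, 2013 deadline, so the action is time-barred.

TIME-BARRED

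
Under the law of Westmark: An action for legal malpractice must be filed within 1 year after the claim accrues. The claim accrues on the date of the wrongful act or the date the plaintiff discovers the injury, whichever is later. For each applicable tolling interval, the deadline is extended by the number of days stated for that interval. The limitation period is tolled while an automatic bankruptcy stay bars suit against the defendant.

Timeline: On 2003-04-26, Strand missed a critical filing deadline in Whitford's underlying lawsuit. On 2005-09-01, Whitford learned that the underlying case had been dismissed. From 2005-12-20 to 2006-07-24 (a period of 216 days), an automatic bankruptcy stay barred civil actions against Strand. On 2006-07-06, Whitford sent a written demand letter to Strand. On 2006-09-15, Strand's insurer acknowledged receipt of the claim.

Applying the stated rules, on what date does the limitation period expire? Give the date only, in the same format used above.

2007-04-05

Because discovery on 2005-09-01 post-dates the 2003-04-26 act, accrual under the later-of rule falls on 2005-09-01.
Adding the 1 year base period to 2005-09-01 gives a deadline of 2006-09-01, before any tolling.
The period was tolled for 216 days by the automatic bankruptcy stay (2005-12-20 to 2006-07-24), pushing the deadline to 2007-04-05.
Nothing else in the chronology tolls or restarts the period.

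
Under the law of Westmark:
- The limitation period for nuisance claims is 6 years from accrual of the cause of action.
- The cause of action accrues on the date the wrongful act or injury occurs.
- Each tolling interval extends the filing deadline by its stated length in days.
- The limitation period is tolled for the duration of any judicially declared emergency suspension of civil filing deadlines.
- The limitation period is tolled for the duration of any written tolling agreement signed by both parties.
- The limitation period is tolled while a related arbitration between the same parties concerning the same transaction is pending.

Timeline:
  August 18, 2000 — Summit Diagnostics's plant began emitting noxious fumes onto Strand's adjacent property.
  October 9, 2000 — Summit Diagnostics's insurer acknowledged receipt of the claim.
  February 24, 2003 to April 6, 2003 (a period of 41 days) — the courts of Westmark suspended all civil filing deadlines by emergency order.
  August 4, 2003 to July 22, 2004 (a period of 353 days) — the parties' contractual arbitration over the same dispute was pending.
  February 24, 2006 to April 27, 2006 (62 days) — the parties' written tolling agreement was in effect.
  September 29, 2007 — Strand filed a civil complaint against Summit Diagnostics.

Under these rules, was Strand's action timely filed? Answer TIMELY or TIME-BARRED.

TIMELY

The claim accrued on August 18, 2000, when the wrongful act occurred.
The untolled deadline — 6 years after August 18, 2000 — is August 18, 2006.
The period was tolled for 41 days by the emergency suspension of filing deadlines (February 24, 2003 to April 6, 2003), pushing the deadline to September 28, 2006.
The period was tolled for 353 days by the pending related arbitration (August 4, 2003 to July 22, 2004), pushing the deadline to September 16, 2007.
The written tolling agreement from February 24, 2006 to April 27, 2006 tolled the period for 62 days, extending the deadline to November 17, 2007.
None of the other events listed affects the running of the period under the stated rules.
Strand filed on September 29, 2007, before the November 17, 2007 deadline, so the action is timely.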